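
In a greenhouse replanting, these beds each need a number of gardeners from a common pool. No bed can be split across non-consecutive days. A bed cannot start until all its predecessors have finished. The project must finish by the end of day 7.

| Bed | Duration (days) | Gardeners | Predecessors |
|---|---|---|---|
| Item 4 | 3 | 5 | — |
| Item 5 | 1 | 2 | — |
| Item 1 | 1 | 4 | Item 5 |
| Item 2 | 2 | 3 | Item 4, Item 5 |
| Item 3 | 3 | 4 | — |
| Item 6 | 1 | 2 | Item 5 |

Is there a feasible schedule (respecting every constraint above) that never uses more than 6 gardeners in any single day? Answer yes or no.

no

The minimum achievable peak is 7; 6 < 7, so no feasible schedule stays within the cap.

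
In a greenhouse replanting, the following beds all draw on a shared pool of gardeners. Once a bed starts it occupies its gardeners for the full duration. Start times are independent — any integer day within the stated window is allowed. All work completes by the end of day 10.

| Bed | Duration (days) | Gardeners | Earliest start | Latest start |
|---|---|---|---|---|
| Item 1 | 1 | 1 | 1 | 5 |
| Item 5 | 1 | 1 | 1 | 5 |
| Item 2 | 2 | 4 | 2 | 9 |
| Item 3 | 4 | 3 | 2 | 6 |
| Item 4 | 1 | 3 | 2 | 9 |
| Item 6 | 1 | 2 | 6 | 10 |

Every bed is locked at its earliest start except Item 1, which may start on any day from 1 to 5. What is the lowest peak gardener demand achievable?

10

Item 1@1: d1:2  d2:10  d3:7  d4:3  d5:3  d6:2  d7:0  d8:0  d9:0  d10:0 → peak 10
Item 1@2: d1:1  d2:11  d3:7  d4:3  d5:3  d6:2  d7:0  d8:0  d9:0  d10:0 → peak 11
Item 1@3: d1:1  d2:10  d3:8  d4:3  d5:3  d6:2  d7:0  d8:0  d9:0  d10:0 → peak 10
Item 1@4: d1:1  d2:10  d3:7  d4:4  d5:3  d6:2  d7:0  d8:0  d9:0  d10:0 → peak 10
Item 1@5: d1:1  d2:10  d3:7  d4:3  d5:4  d6:2  d7:0  d8:0  d9:0  d10:0 → peak 10
Best is Item 1@1, peak 10.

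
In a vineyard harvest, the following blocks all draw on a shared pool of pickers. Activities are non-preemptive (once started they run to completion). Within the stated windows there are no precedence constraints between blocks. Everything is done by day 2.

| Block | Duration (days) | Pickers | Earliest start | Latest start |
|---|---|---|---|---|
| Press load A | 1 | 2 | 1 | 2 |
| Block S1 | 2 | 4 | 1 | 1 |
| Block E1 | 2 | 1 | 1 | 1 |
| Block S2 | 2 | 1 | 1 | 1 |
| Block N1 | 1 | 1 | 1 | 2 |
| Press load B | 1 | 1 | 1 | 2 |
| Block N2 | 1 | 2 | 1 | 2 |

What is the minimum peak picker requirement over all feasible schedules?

Early-start (Press load A@1, Block S1@1, Block E1@1, Block S2@1, Block N1@1, Press load B@1, Block N2@1) gives peak 12: d1:12  d2:6.
Shift Press load B→2, Block N2→2.
Schedule Press load A@1, Block S1@1, Block E1@1, Block S2@1, Block N1@1, Press load B@2, Block N2@2: d1:9  d2:9 — peak 9.
Total picker-days = 18 over 2 days ⇒ peak ≥ ⌈18/2⌉ = 9, so 9 is optimal.

9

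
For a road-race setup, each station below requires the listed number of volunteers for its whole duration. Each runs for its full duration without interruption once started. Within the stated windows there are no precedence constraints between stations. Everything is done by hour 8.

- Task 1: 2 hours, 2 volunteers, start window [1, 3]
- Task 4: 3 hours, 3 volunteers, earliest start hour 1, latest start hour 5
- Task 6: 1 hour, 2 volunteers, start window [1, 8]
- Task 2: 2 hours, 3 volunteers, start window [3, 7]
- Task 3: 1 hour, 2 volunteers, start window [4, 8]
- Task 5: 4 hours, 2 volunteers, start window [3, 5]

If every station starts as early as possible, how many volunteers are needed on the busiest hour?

Early-start schedule: Task 1@1, Task 4@1, Task 6@1, Task 2@3, Task 3@4, Task 5@3.
Load per hour: hour 1: 7, hour 2: 5, hour 3: 8, hour 4: 7, hour 5: 2, hour 6: 2, hour 7: 0, hour 8: 0.
Peak is 8.

8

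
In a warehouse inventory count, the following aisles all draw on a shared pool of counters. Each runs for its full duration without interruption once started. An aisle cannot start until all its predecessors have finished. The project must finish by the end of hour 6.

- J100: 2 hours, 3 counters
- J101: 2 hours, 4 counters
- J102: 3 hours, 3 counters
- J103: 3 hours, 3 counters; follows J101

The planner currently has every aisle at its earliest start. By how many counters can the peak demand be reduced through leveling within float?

3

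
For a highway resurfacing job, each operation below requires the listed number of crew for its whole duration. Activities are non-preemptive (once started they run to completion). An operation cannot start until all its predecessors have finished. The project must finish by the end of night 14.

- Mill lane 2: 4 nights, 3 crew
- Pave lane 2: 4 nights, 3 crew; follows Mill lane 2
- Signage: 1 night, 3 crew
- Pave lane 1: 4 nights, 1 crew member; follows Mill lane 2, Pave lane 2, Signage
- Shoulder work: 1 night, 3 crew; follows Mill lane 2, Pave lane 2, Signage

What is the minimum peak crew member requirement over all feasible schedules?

3

Early-start (Mill lane 2@1, Pave lane 2@5, Signage@1, Pave lane 1@9, Shoulder work@9) gives peak 6: n1:6  n2:3  n3:3  n4:3  n5:3  n6:3  n7:3  n8:3  n9:4  n10:1  n11:1  n12:1  n13:0  n14:0.
Shift Signage→9, Pave lane 1→10, Shoulder work→14.
Schedule Mill lane 2@1, Pave lane 2@5, Signage@9, Pave lane 1@10, Shoulder work@14: n1:3  n2:3  n3:3  n4:3  n5:3  n6:3  n7:3  n8:3  n9:3  n10:1  n11:1  n12:1  n13:1  n14:3 — peak 3.
Total crew member-nights = 34 over 14 nights ⇒ peak ≥ ⌈34/14⌉ = 3, so 3 is optimal.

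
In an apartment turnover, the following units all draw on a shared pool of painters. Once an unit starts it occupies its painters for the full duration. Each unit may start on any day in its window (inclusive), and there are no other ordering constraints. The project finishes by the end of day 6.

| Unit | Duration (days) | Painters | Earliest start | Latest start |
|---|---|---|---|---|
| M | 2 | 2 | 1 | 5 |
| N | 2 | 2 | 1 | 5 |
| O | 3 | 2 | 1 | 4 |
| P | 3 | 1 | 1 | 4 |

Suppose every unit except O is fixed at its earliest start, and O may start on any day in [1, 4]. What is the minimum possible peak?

5

O@1: d1:7  d2:7  d3:3  d4:0  d5:0  d6:0 → peak 7
O@2: d1:5  d2:7  d3:3  d4:2  d5:0  d6:0 → peak 7
O@3: d1:5  d2:5  d3:3  d4:2  d5:2  d6:0 → peak 5
O@4: d1:5  d2:5  d3:1  d4:2  d5:2  d6:2 → peak 5
Best is O@3, peak 5.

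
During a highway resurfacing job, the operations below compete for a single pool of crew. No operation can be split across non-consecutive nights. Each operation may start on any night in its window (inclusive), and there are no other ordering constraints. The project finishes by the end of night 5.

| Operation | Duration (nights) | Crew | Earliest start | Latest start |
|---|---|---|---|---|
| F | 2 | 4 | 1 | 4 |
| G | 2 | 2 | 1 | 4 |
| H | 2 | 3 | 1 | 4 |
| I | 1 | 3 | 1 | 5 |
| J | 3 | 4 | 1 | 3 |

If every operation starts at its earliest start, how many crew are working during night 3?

4

At early start, night 3 has: J.
Demand: 4 = 4.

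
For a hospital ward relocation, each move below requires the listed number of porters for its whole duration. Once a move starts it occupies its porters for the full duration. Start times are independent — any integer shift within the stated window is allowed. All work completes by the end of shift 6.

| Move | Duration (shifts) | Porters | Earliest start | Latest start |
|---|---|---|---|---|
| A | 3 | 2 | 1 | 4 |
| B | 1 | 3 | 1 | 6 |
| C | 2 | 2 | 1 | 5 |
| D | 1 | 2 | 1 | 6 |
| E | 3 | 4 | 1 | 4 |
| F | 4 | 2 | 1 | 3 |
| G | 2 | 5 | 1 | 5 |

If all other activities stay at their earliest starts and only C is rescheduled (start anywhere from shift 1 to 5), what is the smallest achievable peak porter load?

18

C@1: s1:20  s2:15  s3:8  s4:2  s5:0  s6:0 → peak 20
C@2: s1:18  s2:15  s3:10  s4:2  s5:0  s6:0 → peak 18
C@3: s1:18  s2:13  s3:10  s4:4  s5:0  s6:0 → peak 18
C@4: s1:18  s2:13  s3:8  s4:4  s5:2  s6:0 → peak 18
C@5: s1:18  s2:13  s3:8  s4:2  s5:2  s6:2 → peak 18
Best is C@2, peak 18.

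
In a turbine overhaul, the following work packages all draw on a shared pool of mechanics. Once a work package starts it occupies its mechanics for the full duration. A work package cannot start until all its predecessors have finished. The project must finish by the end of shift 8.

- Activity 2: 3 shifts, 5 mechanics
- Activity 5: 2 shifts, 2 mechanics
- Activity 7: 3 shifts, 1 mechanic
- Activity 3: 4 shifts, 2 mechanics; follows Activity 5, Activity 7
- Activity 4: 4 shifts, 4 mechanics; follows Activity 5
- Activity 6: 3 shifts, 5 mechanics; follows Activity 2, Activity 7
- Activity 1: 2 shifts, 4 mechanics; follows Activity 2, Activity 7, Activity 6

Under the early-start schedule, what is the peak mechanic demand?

Early-start schedule: Activity 2@1, Activity 5@1, Activity 7@1, Activity 3@4, Activity 4@3, Activity 6@4, Activity 1@7.
Load per shift: shift 1: 8, shift 2: 8, shift 3: 10, shift 4: 11, shift 5: 11, shift 6: 11, shift 7: 6, shift 8: 4.
Peak is 11.

11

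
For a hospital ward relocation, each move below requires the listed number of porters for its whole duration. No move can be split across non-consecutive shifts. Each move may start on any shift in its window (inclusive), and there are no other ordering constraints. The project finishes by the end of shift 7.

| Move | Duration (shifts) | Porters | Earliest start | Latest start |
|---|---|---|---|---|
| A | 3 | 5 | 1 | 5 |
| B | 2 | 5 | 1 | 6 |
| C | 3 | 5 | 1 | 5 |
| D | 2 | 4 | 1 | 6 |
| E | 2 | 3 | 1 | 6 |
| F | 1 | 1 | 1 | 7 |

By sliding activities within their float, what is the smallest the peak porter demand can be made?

Early-start (A@1, B@1, C@1, D@1, E@1, F@1) gives peak 23: s1:23  s2:22  s3:10  s4:0  s5:0  s6:0  s7:0.
Shift C→3, D→4, E→6, F→4.
Schedule A@1, B@1, C@3, D@4, E@6, F@4: s1:10  s2:10  s3:10  s4:10  s5:9  s6:3  s7:3 — peak 10.

10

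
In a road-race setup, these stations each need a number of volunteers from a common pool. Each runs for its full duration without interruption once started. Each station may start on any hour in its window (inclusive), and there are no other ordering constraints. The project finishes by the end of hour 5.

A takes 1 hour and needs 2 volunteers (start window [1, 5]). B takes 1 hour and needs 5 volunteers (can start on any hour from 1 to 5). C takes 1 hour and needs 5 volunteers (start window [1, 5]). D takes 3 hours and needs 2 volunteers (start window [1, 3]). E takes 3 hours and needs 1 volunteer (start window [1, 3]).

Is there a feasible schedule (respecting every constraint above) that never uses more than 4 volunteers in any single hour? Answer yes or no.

no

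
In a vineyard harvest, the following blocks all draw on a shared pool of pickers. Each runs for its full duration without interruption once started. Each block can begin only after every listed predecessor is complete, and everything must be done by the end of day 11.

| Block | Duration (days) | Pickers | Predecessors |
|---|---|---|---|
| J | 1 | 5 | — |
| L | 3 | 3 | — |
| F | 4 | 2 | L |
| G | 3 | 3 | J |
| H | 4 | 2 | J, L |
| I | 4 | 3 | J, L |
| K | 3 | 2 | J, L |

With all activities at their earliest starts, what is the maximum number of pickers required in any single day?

Early-start schedule: J@1, L@1, F@4, G@2, H@4, I@4, K@4.
Load per day: day 1: 8, day 2: 6, day 3: 6, day 4: 12, day 5: 9, day 6: 9, day 7: 7, day 8: 0, day 9: 0, day 10: 0, day 11: 0.
Peak is 12.

12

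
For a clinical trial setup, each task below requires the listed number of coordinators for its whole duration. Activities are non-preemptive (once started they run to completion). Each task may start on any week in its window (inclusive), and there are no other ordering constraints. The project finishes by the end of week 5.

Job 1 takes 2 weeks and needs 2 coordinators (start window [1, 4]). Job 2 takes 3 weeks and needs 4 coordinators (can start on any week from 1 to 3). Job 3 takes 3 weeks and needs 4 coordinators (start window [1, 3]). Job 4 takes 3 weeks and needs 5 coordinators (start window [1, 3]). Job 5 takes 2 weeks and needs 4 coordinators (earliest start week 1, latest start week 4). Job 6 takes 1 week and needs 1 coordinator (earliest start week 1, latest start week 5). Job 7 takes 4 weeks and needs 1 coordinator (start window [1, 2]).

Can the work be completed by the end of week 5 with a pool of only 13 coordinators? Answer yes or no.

The minimum achievable peak is 14; 13 < 14, so no feasible schedule stays within the cap.

no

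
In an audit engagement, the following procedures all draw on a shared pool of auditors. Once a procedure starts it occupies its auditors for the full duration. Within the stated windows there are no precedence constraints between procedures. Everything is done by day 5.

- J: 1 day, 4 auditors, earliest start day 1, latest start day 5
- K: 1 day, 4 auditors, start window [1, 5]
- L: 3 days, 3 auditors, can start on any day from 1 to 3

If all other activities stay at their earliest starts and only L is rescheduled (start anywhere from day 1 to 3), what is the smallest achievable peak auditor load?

8

L@1: d1:11  d2:3  d3:3  d4:0  d5:0 → peak 11
L@2: d1:8  d2:3  d3:3  d4:3  d5:0 → peak 8
L@3: d1:8  d2:0  d3:3  d4:3  d5:3 → peak 8
Best is L@2, peak 8.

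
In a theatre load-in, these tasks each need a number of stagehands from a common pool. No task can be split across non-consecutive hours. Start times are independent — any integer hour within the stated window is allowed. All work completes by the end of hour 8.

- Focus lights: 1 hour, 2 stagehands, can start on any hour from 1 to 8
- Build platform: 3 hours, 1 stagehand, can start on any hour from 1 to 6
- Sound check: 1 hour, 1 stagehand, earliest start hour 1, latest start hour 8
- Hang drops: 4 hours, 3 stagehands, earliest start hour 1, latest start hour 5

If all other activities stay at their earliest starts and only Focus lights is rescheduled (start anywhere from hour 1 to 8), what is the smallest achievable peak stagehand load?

5

Focus lights@1: h1:7  h2:4  h3:4  h4:3  h5:0  h6:0  h7:0  h8:0 → peak 7
Focus lights@2: h1:5  h2:6  h3:4  h4:3  h5:0  h6:0  h7:0  h8:0 → peak 6
Focus lights@3: h1:5  h2:4  h3:6  h4:3  h5:0  h6:0  h7:0  h8:0 → peak 6
Focus lights@4: h1:5  h2:4  h3:4  h4:5  h5:0  h6:0  h7:0  h8:0 → peak 5
Focus lights@5: h1:5  h2:4  h3:4  h4:3  h5:2  h6:0  h7:0  h8:0 → peak 5
Focus lights@6: h1:5  h2:4  h3:4  h4:3  h5:0  h6:2  h7:0  h8:0 → peak 5
Focus lights@7: h1:5  h2:4  h3:4  h4:3  h5:0  h6:0  h7:2  h8:0 → peak 5
Focus lights@8: h1:5  h2:4  h3:4  h4:3  h5:0  h6:0  h7:0  h8:2 → peak 5
Best is Focus lights@4, peak 5.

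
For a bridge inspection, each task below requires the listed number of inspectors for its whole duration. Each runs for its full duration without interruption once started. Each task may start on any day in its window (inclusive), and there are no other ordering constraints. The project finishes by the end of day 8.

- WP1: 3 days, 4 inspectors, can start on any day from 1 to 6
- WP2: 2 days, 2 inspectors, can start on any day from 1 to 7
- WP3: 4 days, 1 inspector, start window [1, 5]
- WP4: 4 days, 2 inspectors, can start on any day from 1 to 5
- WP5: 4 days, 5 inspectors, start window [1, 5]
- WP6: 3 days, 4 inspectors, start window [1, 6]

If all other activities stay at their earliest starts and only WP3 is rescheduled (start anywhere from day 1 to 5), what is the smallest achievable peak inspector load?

17

WP3@1: d1:18  d2:18  d3:16  d4:8  d5:0  d6:0  d7:0  d8:0 → peak 18
WP3@2: d1:17  d2:18  d3:16  d4:8  d5:1  d6:0  d7:0  d8:0 → peak 18
WP3@3: d1:17  d2:17  d3:16  d4:8  d5:1  d6:1  d7:0  d8:0 → peak 17
WP3@4: d1:17  d2:17  d3:15  d4:8  d5:1  d6:1  d7:1  d8:0 → peak 17
WP3@5: d1:17  d2:17  d3:15  d4:7  d5:1  d6:1  d7:1  d8:1 → peak 17
Best is WP3@3, peak 17.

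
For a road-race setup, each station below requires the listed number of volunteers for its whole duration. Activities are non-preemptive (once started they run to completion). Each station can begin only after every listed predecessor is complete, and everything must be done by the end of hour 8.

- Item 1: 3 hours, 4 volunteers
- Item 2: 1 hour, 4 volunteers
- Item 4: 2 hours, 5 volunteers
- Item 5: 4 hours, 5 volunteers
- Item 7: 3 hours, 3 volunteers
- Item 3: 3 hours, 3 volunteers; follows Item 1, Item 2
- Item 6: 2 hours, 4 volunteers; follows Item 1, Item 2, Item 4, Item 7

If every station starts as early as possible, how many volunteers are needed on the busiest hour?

21

Early-start schedule: Item 1@1, Item 2@1, Item 4@1, Item 5@1, Item 7@1, Item 3@4, Item 6@4.
Load per hour: hour 1: 21, hour 2: 17, hour 3: 12, hour 4: 12, hour 5: 7, hour 6: 3, hour 7: 0, hour 8: 0.
Peak is 21.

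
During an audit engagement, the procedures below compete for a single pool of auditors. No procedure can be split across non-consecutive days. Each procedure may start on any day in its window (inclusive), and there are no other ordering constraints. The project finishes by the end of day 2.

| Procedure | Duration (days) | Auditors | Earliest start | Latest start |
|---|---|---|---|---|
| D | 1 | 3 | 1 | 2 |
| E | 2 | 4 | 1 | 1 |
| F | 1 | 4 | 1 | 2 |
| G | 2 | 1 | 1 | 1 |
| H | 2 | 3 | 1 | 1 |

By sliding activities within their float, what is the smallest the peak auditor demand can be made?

12

Early-start (D@1, E@1, F@1, G@1, H@1) gives peak 15: d1:15  d2:8.
Shift F→2.
Schedule D@1, E@1, F@2, G@1, H@1: d1:11  d2:12 — peak 12.
Total auditor-days = 23 over 2 days ⇒ peak ≥ ⌈23/2⌉ = 12, so 12 is optimal.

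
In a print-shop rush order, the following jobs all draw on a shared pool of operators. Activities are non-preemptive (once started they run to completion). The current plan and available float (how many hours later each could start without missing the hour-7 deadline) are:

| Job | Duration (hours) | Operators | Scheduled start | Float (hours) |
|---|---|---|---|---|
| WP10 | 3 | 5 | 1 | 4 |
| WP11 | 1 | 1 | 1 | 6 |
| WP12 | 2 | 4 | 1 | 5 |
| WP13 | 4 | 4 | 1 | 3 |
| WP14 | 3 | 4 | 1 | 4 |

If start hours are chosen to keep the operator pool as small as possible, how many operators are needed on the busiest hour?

Early-start (WP10@1, WP11@1, WP12@1, WP13@1, WP14@1) gives peak 18: h1:18  h2:17  h3:13  h4:4  h5:0  h6:0  h7:0.
Shift WP12→2, WP13→4, WP14→4.
Schedule WP10@1, WP11@1, WP12@2, WP13@4, WP14@4: h1:6  h2:9  h3:9  h4:8  h5:8  h6:8  h7:4 — peak 9.

9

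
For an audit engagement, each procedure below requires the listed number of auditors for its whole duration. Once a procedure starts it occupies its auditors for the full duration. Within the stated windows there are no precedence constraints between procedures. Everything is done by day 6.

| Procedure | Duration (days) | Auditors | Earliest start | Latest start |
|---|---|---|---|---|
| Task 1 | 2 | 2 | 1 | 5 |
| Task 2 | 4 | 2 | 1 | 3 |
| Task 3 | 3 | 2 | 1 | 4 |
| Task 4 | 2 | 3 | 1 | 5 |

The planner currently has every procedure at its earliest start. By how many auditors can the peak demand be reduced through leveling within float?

Early-start peak: d1:9  d2:9  d3:4  d4:2  d5:0  d6:0 ⇒ 9.
Leveled (Task 1@1, Task 2@1, Task 3@3, Task 4@5): d1:4  d2:4  d3:4  d4:4  d5:5  d6:3 ⇒ 5.
Reduction 9 − 5 = 4.

4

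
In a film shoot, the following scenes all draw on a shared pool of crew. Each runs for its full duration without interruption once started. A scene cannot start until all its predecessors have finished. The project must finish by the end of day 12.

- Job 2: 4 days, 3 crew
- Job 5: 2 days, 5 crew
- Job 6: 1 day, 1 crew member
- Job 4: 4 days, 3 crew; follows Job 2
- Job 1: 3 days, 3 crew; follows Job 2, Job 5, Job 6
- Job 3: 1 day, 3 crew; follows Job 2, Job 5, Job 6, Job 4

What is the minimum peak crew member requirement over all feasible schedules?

6

Early-start (Job 2@1, Job 5@1, Job 6@1, Job 4@5, Job 1@5, Job 3@9) gives peak 9: d1:9  d2:8  d3:3  d4:3  d5:6  d6:6  d7:6  d8:3  d9:3  d10:0  d11:0  d12:0.
Shift Job 5→5, Job 4→7, Job 1→7, Job 3→11.
Schedule Job 2@1, Job 5@5, Job 6@1, Job 4@7, Job 1@7, Job 3@11: d1:4  d2:3  d3:3  d4:3  d5:5  d6:5  d7:6  d8:6  d9:6  d10:3  d11:3  d12:0 — peak 6.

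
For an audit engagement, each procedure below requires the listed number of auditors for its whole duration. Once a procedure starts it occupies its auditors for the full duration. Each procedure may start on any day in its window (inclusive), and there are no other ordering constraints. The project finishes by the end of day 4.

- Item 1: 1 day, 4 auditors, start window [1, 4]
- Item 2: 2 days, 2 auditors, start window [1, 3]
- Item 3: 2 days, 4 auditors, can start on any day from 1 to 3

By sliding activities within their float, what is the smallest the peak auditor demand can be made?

6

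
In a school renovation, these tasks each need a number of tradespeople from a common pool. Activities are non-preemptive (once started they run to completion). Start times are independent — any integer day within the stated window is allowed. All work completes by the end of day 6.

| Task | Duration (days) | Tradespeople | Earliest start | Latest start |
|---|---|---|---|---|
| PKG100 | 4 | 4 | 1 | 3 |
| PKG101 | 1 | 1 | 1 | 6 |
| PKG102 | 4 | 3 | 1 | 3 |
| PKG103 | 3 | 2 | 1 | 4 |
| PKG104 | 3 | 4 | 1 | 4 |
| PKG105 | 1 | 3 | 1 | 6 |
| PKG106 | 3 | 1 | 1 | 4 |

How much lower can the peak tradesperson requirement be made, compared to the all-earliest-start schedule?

Early-start peak: d1:18  d2:14  d3:14  d4:7  d5:0  d6:0 ⇒ 18.
Leveled (PKG100@1, PKG101@1, PKG102@1, PKG103@1, PKG104@4, PKG105@5, PKG106@1): d1:11  d2:10  d3:10  d4:11  d5:7  d6:4 ⇒ 11.
Reduction 18 − 11 = 7.

7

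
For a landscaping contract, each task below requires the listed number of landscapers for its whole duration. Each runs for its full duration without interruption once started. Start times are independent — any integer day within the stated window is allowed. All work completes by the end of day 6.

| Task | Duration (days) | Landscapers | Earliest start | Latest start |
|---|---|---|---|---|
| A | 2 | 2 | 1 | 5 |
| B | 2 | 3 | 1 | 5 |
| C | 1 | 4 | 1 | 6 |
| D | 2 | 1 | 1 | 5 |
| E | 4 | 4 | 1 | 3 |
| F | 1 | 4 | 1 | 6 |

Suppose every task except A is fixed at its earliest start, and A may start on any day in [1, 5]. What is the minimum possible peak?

16

A@1: d1:18  d2:10  d3:4  d4:4  d5:0  d6:0 → peak 18
A@2: d1:16  d2:10  d3:6  d4:4  d5:0  d6:0 → peak 16
A@3: d1:16  d2:8  d3:6  d4:6  d5:0  d6:0 → peak 16
A@4: d1:16  d2:8  d3:4  d4:6  d5:2  d6:0 → peak 16
A@5: d1:16  d2:8  d3:4  d4:4  d5:2  d6:2 → peak 16
Best is A@2, peak 16.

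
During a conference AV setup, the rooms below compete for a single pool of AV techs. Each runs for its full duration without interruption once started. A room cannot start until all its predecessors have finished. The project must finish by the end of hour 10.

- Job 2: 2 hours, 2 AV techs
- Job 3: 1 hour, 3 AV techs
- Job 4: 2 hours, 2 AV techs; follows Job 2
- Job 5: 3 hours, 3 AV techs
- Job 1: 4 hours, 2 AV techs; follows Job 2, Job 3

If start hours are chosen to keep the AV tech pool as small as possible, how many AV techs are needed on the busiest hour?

Early-start (Job 2@1, Job 3@1, Job 4@3, Job 5@1, Job 1@3) gives peak 8: h1:8  h2:5  h3:7  h4:4  h5:2  h6:2  h7:0  h8:0  h9:0  h10:0.
Shift Job 3→3, Job 4→4, Job 5→8, Job 1→4.
Schedule Job 2@1, Job 3@3, Job 4@4, Job 5@8, Job 1@4: h1:2  h2:2  h3:3  h4:4  h5:4  h6:2  h7:2  h8:3  h9:3  h10:3 — peak 4.

4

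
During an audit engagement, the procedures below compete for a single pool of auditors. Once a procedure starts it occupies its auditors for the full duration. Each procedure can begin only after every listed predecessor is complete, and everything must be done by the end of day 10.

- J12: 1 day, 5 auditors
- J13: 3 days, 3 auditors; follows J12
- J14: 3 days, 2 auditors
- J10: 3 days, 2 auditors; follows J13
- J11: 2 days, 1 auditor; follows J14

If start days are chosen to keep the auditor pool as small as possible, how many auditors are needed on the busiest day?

Early-start (J12@1, J13@2, J14@1, J10@5, J11@4) gives peak 7: d1:7  d2:5  d3:5  d4:4  d5:3  d6:2  d7:2  d8:0  d9:0  d10:0.
Shift J14→2, J11→5.
Schedule J12@1, J13@2, J14@2, J10@5, J11@5: d1:5  d2:5  d3:5  d4:5  d5:3  d6:3  d7:2  d8:0  d9:0  d10:0 — peak 5.

5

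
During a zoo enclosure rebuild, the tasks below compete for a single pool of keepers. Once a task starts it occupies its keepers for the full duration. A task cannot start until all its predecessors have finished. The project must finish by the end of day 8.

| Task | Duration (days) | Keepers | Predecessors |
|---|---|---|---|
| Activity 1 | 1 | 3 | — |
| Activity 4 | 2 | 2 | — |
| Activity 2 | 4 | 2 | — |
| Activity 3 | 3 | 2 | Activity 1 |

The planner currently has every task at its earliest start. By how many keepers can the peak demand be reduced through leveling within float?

Early-start peak: d1:7  d2:6  d3:4  d4:4  d5:0  d6:0  d7:0  d8:0 ⇒ 7.
Leveled (Activity 1@1, Activity 4@2, Activity 2@2, Activity 3@4): d1:3  d2:4  d3:4  d4:4  d5:4  d6:2  d7:0  d8:0 ⇒ 4.
Reduction 7 − 4 = 3.

3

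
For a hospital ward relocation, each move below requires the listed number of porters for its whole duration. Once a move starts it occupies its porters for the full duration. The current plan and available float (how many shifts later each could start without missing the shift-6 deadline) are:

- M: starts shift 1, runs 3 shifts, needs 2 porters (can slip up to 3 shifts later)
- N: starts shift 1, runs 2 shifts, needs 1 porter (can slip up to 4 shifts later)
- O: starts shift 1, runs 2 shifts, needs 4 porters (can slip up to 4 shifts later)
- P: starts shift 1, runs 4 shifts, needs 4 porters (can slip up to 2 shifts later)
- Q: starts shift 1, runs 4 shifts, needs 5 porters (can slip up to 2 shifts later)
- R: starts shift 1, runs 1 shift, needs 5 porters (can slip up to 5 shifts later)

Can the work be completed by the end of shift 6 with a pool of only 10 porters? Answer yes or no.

The minimum achievable peak is 11; 10 < 11, so no feasible schedule stays within the cap.

no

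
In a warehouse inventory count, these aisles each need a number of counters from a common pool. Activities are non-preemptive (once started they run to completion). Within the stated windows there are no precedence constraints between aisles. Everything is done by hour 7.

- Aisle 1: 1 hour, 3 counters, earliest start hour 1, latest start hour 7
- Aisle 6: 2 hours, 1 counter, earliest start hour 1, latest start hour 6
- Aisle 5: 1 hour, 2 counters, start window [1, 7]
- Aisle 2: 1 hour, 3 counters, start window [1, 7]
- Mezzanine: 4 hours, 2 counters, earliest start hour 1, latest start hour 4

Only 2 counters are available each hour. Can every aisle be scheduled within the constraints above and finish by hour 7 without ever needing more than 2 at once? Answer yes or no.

no

Total counter-hours = 18; over 7 hours the average is 18/7 > 2, so some hour must exceed 2.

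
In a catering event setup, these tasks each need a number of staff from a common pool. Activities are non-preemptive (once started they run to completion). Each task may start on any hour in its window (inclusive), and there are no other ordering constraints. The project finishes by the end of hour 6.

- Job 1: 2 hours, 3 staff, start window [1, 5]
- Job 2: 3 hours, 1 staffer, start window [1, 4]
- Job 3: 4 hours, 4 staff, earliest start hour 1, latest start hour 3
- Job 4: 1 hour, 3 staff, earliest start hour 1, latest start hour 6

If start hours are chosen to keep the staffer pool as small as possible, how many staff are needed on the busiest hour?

Early-start (Job 1@1, Job 2@1, Job 3@1, Job 4@1) gives peak 11: h1:11  h2:8  h3:5  h4:4  h5:0  h6:0.
Shift Job 2→2, Job 3→3.
Schedule Job 1@1, Job 2@2, Job 3@3, Job 4@1: h1:6  h2:4  h3:5  h4:5  h5:4  h6:4 — peak 6.

6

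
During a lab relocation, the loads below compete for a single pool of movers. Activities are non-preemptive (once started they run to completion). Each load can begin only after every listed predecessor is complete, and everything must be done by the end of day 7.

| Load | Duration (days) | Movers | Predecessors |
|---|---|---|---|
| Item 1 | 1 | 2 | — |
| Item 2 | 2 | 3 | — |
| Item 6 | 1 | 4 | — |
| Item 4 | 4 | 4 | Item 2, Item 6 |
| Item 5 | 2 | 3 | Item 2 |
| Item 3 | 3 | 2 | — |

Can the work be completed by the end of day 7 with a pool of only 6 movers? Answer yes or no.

no

The minimum achievable peak is 7; 6 < 7, so no feasible schedule stays within the cap.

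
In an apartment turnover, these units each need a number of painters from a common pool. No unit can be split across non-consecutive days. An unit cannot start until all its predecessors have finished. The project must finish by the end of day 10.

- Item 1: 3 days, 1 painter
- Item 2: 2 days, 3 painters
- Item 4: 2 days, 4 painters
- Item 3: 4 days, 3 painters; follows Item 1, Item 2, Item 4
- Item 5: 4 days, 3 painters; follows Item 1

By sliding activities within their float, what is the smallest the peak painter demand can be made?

6

Early-start (Item 1@1, Item 2@1, Item 4@1, Item 3@4, Item 5@4) gives peak 8: d1:8  d2:8  d3:1  d4:6  d5:6  d6:6  d7:6  d8:0  d9:0  d10:0.
Shift Item 4→3, Item 3→5, Item 5→5.
Schedule Item 1@1, Item 2@1, Item 4@3, Item 3@5, Item 5@5: d1:4  d2:4  d3:5  d4:4  d5:6  d6:6  d7:6  d8:6  d9:0  d10:0 — peak 6.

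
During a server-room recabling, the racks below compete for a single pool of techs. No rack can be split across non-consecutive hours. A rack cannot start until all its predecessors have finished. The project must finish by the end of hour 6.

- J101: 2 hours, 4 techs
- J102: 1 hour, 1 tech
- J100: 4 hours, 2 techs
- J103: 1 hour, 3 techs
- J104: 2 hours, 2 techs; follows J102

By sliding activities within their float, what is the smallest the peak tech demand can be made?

Early-start (J101@1, J102@1, J100@1, J103@1, J104@2) gives peak 10: h1:10  h2:8  h3:4  h4:2  h5:0  h6:0.
Shift J100→3, J103→3, J104→4.
Schedule J101@1, J102@1, J100@3, J103@3, J104@4: h1:5  h2:4  h3:5  h4:4  h5:4  h6:2 — peak 5.

5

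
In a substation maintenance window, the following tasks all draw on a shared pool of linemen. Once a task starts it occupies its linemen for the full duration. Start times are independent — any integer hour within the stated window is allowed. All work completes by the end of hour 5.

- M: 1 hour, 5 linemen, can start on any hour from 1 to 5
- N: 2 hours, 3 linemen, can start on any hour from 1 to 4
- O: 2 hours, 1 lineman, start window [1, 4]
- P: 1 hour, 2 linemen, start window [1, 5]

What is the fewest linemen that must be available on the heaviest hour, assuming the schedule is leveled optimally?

5

Early-start (M@1, N@1, O@1, P@1) gives peak 11: h1:11  h2:4  h3:0  h4:0  h5:0.
Shift N→2, O→2, P→4.
Schedule M@1, N@2, O@2, P@4: h1:5  h2:4  h3:4  h4:2  h5:0 — peak 5.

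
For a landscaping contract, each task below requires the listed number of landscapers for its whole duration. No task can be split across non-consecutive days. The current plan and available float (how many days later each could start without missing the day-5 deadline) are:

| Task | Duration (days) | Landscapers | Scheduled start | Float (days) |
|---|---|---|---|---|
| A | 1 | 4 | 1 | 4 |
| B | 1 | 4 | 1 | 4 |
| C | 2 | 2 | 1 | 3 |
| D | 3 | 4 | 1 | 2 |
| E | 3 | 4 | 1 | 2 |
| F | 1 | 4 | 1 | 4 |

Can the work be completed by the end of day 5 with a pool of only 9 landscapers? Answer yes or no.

The minimum achievable peak is 10; 9 < 10, so no feasible schedule stays within the cap.

no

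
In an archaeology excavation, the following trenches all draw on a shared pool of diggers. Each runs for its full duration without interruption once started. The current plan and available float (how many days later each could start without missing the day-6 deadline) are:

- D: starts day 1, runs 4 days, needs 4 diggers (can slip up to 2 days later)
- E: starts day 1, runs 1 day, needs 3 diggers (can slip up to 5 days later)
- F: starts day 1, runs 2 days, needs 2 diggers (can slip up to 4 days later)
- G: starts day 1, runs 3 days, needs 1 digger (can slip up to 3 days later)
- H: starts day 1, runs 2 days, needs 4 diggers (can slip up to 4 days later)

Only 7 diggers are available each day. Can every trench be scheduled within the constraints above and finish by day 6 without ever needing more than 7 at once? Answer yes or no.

Schedule D@1, E@1, F@2, G@2, H@5: d1:7  d2:7  d3:7  d4:5  d5:4  d6:4 — peak 7 ≤ 7.

yes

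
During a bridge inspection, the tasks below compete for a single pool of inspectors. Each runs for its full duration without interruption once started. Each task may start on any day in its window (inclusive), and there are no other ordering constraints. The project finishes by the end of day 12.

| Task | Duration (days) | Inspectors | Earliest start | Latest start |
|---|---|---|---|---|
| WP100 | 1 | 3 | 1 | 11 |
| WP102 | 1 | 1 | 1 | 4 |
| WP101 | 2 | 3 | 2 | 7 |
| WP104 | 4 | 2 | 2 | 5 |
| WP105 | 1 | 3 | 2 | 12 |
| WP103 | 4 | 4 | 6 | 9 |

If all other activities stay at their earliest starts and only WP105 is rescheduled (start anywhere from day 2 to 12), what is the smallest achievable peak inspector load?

WP105@2: d1:4  d2:8  d3:5  d4:2  d5:2  d6:4  d7:4  d8:4  d9:4  d10:0  d11:0  d12:0 → peak 8
WP105@3: d1:4  d2:5  d3:8  d4:2  d5:2  d6:4  d7:4  d8:4  d9:4  d10:0  d11:0  d12:0 → peak 8
WP105@4: d1:4  d2:5  d3:5  d4:5  d5:2  d6:4  d7:4  d8:4  d9:4  d10:0  d11:0  d12:0 → peak 5
WP105@5: d1:4  d2:5  d3:5  d4:2  d5:5  d6:4  d7:4  d8:4  d9:4  d10:0  d11:0  d12:0 → peak 5
WP105@6: d1:4  d2:5  d3:5  d4:2  d5:2  d6:7  d7:4  d8:4  d9:4  d10:0  d11:0  d12:0 → peak 7
WP105@7: d1:4  d2:5  d3:5  d4:2  d5:2  d6:4  d7:7  d8:4  d9:4  d10:0  d11:0  d12:0 → peak 7
WP105@8: d1:4  d2:5  d3:5  d4:2  d5:2  d6:4  d7:4  d8:7  d9:4  d10:0  d11:0  d12:0 → peak 7
WP105@9: d1:4  d2:5  d3:5  d4:2  d5:2  d6:4  d7:4  d8:4  d9:7  d10:0  d11:0  d12:0 → peak 7
WP105@10: d1:4  d2:5  d3:5  d4:2  d5:2  d6:4  d7:4  d8:4  d9:4  d10:3  d11:0  d12:0 → peak 5
WP105@11: d1:4  d2:5  d3:5  d4:2  d5:2  d6:4  d7:4  d8:4  d9:4  d10:0  d11:3  d12:0 → peak 5
WP105@12: d1:4  d2:5  d3:5  d4:2  d5:2  d6:4  d7:4  d8:4  d9:4  d10:0  d11:0  d12:3 → peak 5
Best is WP105@4, peak 5.

5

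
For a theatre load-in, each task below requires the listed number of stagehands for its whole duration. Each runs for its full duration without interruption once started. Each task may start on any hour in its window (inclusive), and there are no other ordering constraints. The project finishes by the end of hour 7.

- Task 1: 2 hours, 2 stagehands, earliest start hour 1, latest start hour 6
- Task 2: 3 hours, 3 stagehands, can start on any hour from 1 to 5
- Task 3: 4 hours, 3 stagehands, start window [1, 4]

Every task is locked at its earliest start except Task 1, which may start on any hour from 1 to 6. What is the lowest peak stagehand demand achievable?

6

Task 1@1: h1:8  h2:8  h3:6  h4:3  h5:0  h6:0  h7:0 → peak 8
Task 1@2: h1:6  h2:8  h3:8  h4:3  h5:0  h6:0  h7:0 → peak 8
Task 1@3: h1:6  h2:6  h3:8  h4:5  h5:0  h6:0  h7:0 → peak 8
Task 1@4: h1:6  h2:6  h3:6  h4:5  h5:2  h6:0  h7:0 → peak 6
Task 1@5: h1:6  h2:6  h3:6  h4:3  h5:2  h6:2  h7:0 → peak 6
Task 1@6: h1:6  h2:6  h3:6  h4:3  h5:0  h6:2  h7:2 → peak 6
Best is Task 1@4, peak 6.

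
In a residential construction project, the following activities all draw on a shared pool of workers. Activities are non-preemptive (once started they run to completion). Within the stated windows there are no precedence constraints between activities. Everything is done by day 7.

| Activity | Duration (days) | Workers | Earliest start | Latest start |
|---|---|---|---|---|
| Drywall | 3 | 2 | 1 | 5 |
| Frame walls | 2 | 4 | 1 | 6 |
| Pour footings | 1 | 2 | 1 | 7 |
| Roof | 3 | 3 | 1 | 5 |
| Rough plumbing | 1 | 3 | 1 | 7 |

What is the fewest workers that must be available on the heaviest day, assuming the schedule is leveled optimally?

Early-start (Drywall@1, Frame walls@1, Pour footings@1, Roof@1, Rough plumbing@1) gives peak 14: d1:14  d2:9  d3:5  d4:0  d5:0  d6:0  d7:0.
Shift Frame walls→4, Pour footings→6, Rough plumbing→6.
Schedule Drywall@1, Frame walls@4, Pour footings@6, Roof@1, Rough plumbing@6: d1:5  d2:5  d3:5  d4:4  d5:4  d6:5  d7:0 — peak 5.

5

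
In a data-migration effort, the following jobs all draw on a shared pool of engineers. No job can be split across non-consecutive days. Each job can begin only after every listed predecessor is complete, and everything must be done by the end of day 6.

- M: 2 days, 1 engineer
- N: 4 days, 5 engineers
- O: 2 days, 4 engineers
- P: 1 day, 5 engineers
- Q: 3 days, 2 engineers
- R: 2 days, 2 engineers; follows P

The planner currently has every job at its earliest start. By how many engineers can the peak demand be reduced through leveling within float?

8

Early-start peak: d1:17  d2:14  d3:9  d4:5  d5:0  d6:0 ⇒ 17.
Leveled (M@1, N@2, O@5, P@1, Q@1, R@3): d1:8  d2:8  d3:9  d4:7  d5:9  d6:4 ⇒ 9.
Reduction 17 − 9 = 8.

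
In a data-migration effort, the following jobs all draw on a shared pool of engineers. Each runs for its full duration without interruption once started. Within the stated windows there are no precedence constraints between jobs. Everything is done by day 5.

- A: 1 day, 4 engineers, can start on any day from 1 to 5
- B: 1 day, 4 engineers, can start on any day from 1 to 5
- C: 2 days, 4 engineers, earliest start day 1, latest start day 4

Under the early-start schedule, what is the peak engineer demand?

12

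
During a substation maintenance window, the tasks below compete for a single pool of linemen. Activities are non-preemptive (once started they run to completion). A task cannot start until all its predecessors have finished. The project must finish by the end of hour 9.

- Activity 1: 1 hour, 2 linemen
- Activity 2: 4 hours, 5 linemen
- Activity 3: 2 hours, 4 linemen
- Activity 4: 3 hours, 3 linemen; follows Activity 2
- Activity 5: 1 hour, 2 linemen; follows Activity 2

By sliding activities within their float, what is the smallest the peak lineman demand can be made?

5

Early-start (Activity 1@1, Activity 2@1, Activity 3@1, Activity 4@5, Activity 5@5) gives peak 11: h1:11  h2:9  h3:5  h4:5  h5:5  h6:3  h7:3  h8:0  h9:0.
Shift Activity 1→5, Activity 3→8, Activity 5→6.
Schedule Activity 1@5, Activity 2@1, Activity 3@8, Activity 4@5, Activity 5@6: h1:5  h2:5  h3:5  h4:5  h5:5  h6:5  h7:3  h8:4  h9:4 — peak 5.
Total lineman-hours = 41 over 9 hours ⇒ peak ≥ ⌈41/9⌉ = 5, so 5 is optimal.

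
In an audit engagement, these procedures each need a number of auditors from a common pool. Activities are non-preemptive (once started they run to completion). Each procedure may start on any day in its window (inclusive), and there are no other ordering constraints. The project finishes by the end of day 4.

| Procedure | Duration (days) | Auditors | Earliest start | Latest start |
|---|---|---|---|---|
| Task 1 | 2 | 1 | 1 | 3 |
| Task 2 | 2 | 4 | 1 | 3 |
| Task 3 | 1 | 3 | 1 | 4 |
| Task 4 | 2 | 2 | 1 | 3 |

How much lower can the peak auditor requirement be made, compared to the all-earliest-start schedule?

Early-start peak: d1:10  d2:7  d3:0  d4:0 ⇒ 10.
Leveled (Task 1@1, Task 2@1, Task 3@3, Task 4@3): d1:5  d2:5  d3:5  d4:2 ⇒ 5.
Reduction 10 − 5 = 5.

5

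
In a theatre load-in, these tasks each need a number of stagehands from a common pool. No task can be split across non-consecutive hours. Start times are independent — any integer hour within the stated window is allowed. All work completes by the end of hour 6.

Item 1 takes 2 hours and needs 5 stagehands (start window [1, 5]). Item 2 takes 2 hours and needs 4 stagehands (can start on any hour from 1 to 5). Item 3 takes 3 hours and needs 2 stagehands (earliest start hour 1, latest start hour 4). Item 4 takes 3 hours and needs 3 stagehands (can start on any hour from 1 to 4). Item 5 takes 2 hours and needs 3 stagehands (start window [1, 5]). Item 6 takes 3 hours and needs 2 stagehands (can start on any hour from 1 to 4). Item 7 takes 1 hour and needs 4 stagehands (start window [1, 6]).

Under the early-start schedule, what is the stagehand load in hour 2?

At early start, hour 2 has: Item 1, Item 2, Item 3, Item 4, Item 5, Item 6.
Demand: 5 + 4 + 2 + 3 + 3 + 2 = 19.

19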